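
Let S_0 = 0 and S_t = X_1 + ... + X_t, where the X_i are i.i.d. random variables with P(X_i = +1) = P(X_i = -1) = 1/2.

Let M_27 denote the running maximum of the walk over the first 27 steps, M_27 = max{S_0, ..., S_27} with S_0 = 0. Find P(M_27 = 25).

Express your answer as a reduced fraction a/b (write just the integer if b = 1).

Let M_27 = max(S_0,...,S_27). Use the reflection principle: for j ≥ 1, #{paths with M_27 ≥ j} = #{S_27 ≥ j} + #{S_27 ≥ j+1}.
By reflection, #{M_27 ≥ 25} = #{S_27 ≥ 25} + #{S_27 ≥ 26} = 28 + 1 = 29.
#{M_27 ≥ 26} = #{S_27 ≥ 26} + #{S_27 ≥ 27} = 1 + 1 = 2.
#{M_27 = 25} = 29 - 2 = 27.
P(M_27 = 25) = 27/134217728 = 27/134217728

Answer: 27/134217728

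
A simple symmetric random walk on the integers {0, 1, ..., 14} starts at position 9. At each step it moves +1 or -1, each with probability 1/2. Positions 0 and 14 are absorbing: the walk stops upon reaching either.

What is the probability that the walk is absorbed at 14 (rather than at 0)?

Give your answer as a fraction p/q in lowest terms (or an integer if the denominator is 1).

Answer: 9/14

Derivation:
Symmetric walk (p = 1/2): the harmonic-function argument gives P(hit 14 before 0 | start at 9) = a/N.
P = 9/14 = 9/14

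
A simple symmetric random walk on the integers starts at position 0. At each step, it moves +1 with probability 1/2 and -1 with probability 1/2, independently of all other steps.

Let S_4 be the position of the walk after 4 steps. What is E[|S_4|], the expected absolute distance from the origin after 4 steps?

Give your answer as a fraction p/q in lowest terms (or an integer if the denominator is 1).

Answer: 3/2

Derivation:
S_4 takes values m ≡ 0 (mod 2) with |m| ≤ 4; P(S_4=m) = C(4,(4+m)/2)/2^4.
Total paths: 2^4 = 16
Distribution: P(S=-4)=1/16, P(S=-2)=4/16, P(S=0)=6/16, P(S=2)=4/16, P(S=4)=1/16
E[|S_4|] = Σ_m |m|·P(S_4=m) = 24/16 = 3/2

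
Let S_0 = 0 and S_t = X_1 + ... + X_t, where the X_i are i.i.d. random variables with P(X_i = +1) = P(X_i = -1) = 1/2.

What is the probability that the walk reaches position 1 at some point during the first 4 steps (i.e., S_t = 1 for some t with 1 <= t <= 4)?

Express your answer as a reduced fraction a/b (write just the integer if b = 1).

Answer: 5/8

Derivation:
Count via complement. Let g(t,s) = #length-t paths at position s with S_1..S_t all ≠ 1.
g(t,s) = g(t-1,s-1) + g(t-1,s+1) for s ≠ 1; g(t,1) = 0.
t=0: g(0,0)=1
t=1: g(1,-1)=1
t=2: g(2,-2)=1 g(2,0)=1
t=3: g(3,-3)=1 g(3,-1)=2
t=4: g(4,-4)=1 g(4,-2)=3 g(4,0)=2
Paths never hitting 1: Σ_s g(4,s) = 6
Paths hitting 1: 2^4 - 6 = 10
P = 10/16 = 5/8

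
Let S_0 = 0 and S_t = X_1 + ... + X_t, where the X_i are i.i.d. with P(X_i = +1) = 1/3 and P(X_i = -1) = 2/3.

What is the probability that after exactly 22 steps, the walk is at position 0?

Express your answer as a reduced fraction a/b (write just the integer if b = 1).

Answer: 481574912/10460353203

Derivation:
To be at 0 after 22 steps: need exactly 11 steps of +1 and 11 of -1.
Number of such sequences: C(22,11) = 705432
Each has probability (1/3)^11 · (2/3)^11 = 2048/31381059609
P = 705432 · 2048/31381059609 = 481574912/10460353203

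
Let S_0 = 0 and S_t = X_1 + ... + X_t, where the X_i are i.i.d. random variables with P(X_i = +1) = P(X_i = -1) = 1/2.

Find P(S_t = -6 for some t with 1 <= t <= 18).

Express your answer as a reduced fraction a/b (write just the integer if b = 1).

Count via complement. Let g(t,s) = #length-t paths at position s with S_1..S_t all ≠ -6.
g(t,s) = g(t-1,s-1) + g(t-1,s+1) for s ≠ -6; g(t,-6) = 0.
t=0: g(0,0)=1
t=1: g(1,-1)=1 g(1,1)=1
t=2: g(2,-2)=1 g(2,0)=2 g(2,2)=1
t=3: g(3,-3)=1 g(3,-1)=3 g(3,1)=3 g(3,3)=1
t=4: g(4,-4)=1 g(4,-2)=4 g(4,0)=6 g(4,2)=4 g(4,4)=1
t=5: g(5,-5)=1 g(5,-3)=5 g(5,-1)=10 g(5,1)=10 g(5,3)=5 g(5,5)=1
t=6: g(6,-4)=6 g(6,-2)=15 g(6,0)=20 g(6,2)=15 g(6,4)=6 g(6,6)=1
t=7: g(7,-5)=6 g(7,-3)=21 g(7,-1)=35 g(7,1)=35 g(7,3)=21 g(7,5)=7 g(7,7)=1
t=8: g(8,-4)=27 g(8,-2)=56 g(8,0)=70 g(8,2)=56 g(8,4)=28 g(8,6)=8 g(8,8)=1
t=9: g(9,-5)=27 g(9,-3)=83 g(9,-1)=126 g(9,1)=126 g(9,3)=84 g(9,5)=36 g(9,7)=9 g(9,9)=1
t=10: g(10,-4)=110 g(10,-2)=209 g(10,0)=252 g(10,2)=210 g(10,4)=120 g(10,6)=45 g(10,8)=10 g(10,10)=1
t=11: g(11,-5)=110 g(11,-3)=319 g(11,-1)=461 g(11,1)=462 g(11,3)=330 g(11,5)=165 g(11,7)=55 g(11,9)=11 g(11,11)=1
t=12: g(12,-4)=429 g(12,-2)=780 g(12,0)=923 g(12,2)=792 g(12,4)=495 g(12,6)=220 g(12,8)=66 g(12,10)=12 g(12,12)=1
t=13: g(13,-5)=429 g(13,-3)=1209 g(13,-1)=1703 g(13,1)=1715 g(13,3)=1287 g(13,5)=715 g(13,7)=286 g(13,9)=78 g(13,11)=13 g(13,13)=1
t=14: g(14,-4)=1638 g(14,-2)=2912 g(14,0)=3418 g(14,2)=3002 g(14,4)=2002 g(14,6)=1001 g(14,8)=364 g(14,10)=91 g(14,12)=14 g(14,14)=1
t=15: g(15,-5)=1638 g(15,-3)=4550 g(15,-1)=6330 g(15,1)=6420 g(15,3)=5004 g(15,5)=3003 g(15,7)=1365 g(15,9)=455 g(15,11)=105 g(15,13)=15 g(15,15)=1
t=16: g(16,-4)=6188 g(16,-2)=10880 g(16,0)=12750 g(16,2)=11424 g(16,4)=8007 g(16,6)=4368 g(16,8)=1820 g(16,10)=560 g(16,12)=120 g(16,14)=16 g(16,16)=1
t=17: g(17,-5)=6188 g(17,-3)=17068 g(17,-1)=23630 g(17,1)=24174 g(17,3)=19431 g(17,5)=12375 g(17,7)=6188 g(17,9)=2380 g(17,11)=680 g(17,13)=136 g(17,15)=17 g(17,17)=1
t=18: g(18,-4)=23256 g(18,-2)=40698 g(18,0)=47804 g(18,2)=43605 g(18,4)=31806 g(18,6)=18563 g(18,8)=8568 g(18,10)=3060 g(18,12)=816 g(18,14)=153 g(18,16)=18 g(18,18)=1
Paths never hitting -6: Σ_s g(18,s) = 218348
Paths hitting -6: 2^18 - 218348 = 43796
P = 43796/262144 = 10949/65536

Answer: 10949/65536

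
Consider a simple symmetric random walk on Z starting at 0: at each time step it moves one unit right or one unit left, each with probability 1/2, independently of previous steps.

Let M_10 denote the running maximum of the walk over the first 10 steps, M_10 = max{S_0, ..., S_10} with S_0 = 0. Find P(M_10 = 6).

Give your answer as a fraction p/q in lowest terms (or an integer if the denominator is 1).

Answer: 45/1024

Derivation:
Let M_10 = max(S_0,...,S_10). Use the reflection principle: for j ≥ 1, #{paths with M_10 ≥ j} = #{S_10 ≥ j} + #{S_10 ≥ j+1}.
By reflection, #{M_10 ≥ 6} = #{S_10 ≥ 6} + #{S_10 ≥ 7} = 56 + 11 = 67.
#{M_10 ≥ 7} = #{S_10 ≥ 7} + #{S_10 ≥ 8} = 11 + 11 = 22.
#{M_10 = 6} = 67 - 22 = 45.
P(M_10 = 6) = 45/1024 = 45/1024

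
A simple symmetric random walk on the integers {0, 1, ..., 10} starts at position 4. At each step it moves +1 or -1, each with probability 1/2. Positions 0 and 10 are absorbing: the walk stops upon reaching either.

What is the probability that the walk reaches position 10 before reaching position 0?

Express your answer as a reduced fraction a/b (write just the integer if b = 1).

Symmetric walk (p = 1/2): the harmonic-function argument gives P(hit 10 before 0 | start at 4) = a/N.
P = 4/10 = 2/5

Answer: 2/5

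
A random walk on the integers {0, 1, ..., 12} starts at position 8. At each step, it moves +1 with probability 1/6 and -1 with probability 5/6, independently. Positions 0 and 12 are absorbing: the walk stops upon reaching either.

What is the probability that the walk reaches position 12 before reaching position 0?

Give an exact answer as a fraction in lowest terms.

Biased walk: p = 1/6, q = 5/6, r = q/p = 5
Gambler's ruin: P(hit 12 before 0 | start at 8) = (1 - r^a)/(1 - r^N)
r^8 = 390625; r^12 = 244140625
P = (1 - 390625) / (1 - 244140625) = -390624 / -244140624 = 626/391251

Answer: 626/391251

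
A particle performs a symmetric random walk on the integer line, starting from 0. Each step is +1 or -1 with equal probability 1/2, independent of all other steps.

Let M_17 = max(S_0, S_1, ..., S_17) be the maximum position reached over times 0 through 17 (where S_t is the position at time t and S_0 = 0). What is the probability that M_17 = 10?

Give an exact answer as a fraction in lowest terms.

Let M_17 = max(S_0,...,S_17). Use the reflection principle: for j ≥ 1, #{paths with M_17 ≥ j} = #{S_17 ≥ j} + #{S_17 ≥ j+1}.
By reflection, #{M_17 ≥ 10} = #{S_17 ≥ 10} + #{S_17 ≥ 11} = 834 + 834 = 1668.
#{M_17 ≥ 11} = #{S_17 ≥ 11} + #{S_17 ≥ 12} = 834 + 154 = 988.
#{M_17 = 10} = 1668 - 988 = 680.
P(M_17 = 10) = 680/131072 = 85/16384

Answer: 85/16384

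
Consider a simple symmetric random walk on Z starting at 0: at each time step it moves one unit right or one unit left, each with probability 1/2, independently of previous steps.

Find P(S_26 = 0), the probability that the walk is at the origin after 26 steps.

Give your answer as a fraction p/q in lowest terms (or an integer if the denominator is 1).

To return to 0 after 26 steps: need exactly 13 steps of +1 and 13 of -1.
Favorable paths: C(26,13) = 10400600
Total paths: 2^26 = 67108864
P = 10400600/67108864 = 1300075/8388608

Answer: 1300075/8388608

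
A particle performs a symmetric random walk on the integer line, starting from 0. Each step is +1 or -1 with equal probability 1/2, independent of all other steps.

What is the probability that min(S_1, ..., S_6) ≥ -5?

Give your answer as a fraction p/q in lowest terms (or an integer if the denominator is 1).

Let f(t,s) = #length-t paths at position s with S_1..S_t all ≥ -5.
f(t,s) = f(t-1,s-1) + f(t-1,s+1) for s ≥ -5; f(t,s) = 0 for s < -5.
t=0: f(0,0)=1
t=1: f(1,-1)=1 f(1,1)=1
t=2: f(2,-2)=1 f(2,0)=2 f(2,2)=1
t=3: f(3,-3)=1 f(3,-1)=3 f(3,1)=3 f(3,3)=1
t=4: f(4,-4)=1 f(4,-2)=4 f(4,0)=6 f(4,2)=4 f(4,4)=1
t=5: f(5,-5)=1 f(5,-3)=5 f(5,-1)=10 f(5,1)=10 f(5,3)=5 f(5,5)=1
t=6: f(6,-4)=6 f(6,-2)=15 f(6,0)=20 f(6,2)=15 f(6,4)=6 f(6,6)=1
Σ_s f(6,s) = 63
P = 63/64 = 63/64

Answer: 63/64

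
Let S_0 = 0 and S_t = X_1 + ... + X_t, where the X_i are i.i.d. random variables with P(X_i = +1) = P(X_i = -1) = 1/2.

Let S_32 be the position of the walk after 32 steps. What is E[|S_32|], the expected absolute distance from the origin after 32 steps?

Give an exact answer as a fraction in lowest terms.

S_32 takes values m ≡ 0 (mod 2) with |m| ≤ 32; P(S_32=m) = C(32,(32+m)/2)/2^32.
Total paths: 2^32 = 4294967296
Distribution: P(S=-32)=1/4294967296, P(S=-30)=32/4294967296, P(S=-28)=496/4294967296, P(S=-26)=4960/4294967296, P(S=-24)=35960/4294967296, P(S=-22)=201376/4294967296, P(S=-20)=906192/4294967296, P(S=-18)=3365856/4294967296, P(S=-16)=10518300/4294967296, P(S=-14)=28048800/4294967296, P(S=-12)=64512240/4294967296, P(S=-10)=129024480/4294967296, P(S=-8)=225792840/4294967296, P(S=-6)=347373600/4294967296, P(S=-4)=471435600/4294967296, P(S=-2)=565722720/4294967296, P(S=0)=601080390/4294967296, P(S=2)=565722720/4294967296, P(S=4)=471435600/4294967296, P(S=6)=347373600/4294967296, P(S=8)=225792840/4294967296, P(S=10)=129024480/4294967296, P(S=12)=64512240/4294967296, P(S=14)=28048800/4294967296, P(S=16)=10518300/4294967296, P(S=18)=3365856/4294967296, P(S=20)=906192/4294967296, P(S=22)=201376/4294967296, P(S=24)=35960/4294967296, P(S=26)=4960/4294967296, P(S=28)=496/4294967296, P(S=30)=32/4294967296, P(S=32)=1/4294967296
E[|S_32|] = Σ_m |m|·P(S_32=m) = 19234572480/4294967296 = 300540195/67108864

Answer: 300540195/67108864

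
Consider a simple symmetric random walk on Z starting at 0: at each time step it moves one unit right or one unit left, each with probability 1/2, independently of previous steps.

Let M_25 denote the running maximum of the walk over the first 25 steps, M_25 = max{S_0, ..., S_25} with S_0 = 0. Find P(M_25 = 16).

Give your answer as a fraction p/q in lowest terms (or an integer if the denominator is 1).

Let M_25 = max(S_0,...,S_25). Use the reflection principle: for j ≥ 1, #{paths with M_25 ≥ j} = #{S_25 ≥ j} + #{S_25 ≥ j+1}.
By reflection, #{M_25 ≥ 16} = #{S_25 ≥ 16} + #{S_25 ≥ 17} = 15276 + 15276 = 30552.
#{M_25 ≥ 17} = #{S_25 ≥ 17} + #{S_25 ≥ 18} = 15276 + 2626 = 17902.
#{M_25 = 16} = 30552 - 17902 = 12650.
P(M_25 = 16) = 12650/33554432 = 6325/16777216

Answer: 6325/16777216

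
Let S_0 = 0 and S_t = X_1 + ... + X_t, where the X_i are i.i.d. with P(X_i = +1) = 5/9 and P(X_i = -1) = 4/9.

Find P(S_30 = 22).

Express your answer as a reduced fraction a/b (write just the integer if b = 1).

Answer: 387191772460937500000000/1570042899082081611640534563

Derivation:
To reach position 22 after 30 steps: need 26 steps of +1 and 4 steps of -1.
Number of such sequences: C(30,26) = 27405
Each has probability (5/9)^26 · (4/9)^4 = 381469726562500000000/42391158275216203514294433201
P = 27405 · 381469726562500000000/42391158275216203514294433201 = 387191772460937500000000/1570042899082081611640534563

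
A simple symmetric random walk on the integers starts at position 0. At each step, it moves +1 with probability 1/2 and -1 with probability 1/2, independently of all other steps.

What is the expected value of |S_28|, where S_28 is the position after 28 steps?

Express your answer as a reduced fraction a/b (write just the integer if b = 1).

Answer: 35102025/8388608

Derivation:
S_28 takes values m ≡ 0 (mod 2) with |m| ≤ 28; P(S_28=m) = C(28,(28+m)/2)/2^28.
Total paths: 2^28 = 268435456
Distribution: P(S=-28)=1/268435456, P(S=-26)=28/268435456, P(S=-24)=378/268435456, P(S=-22)=3276/268435456, P(S=-20)=20475/268435456, P(S=-18)=98280/268435456, P(S=-16)=376740/268435456, P(S=-14)=1184040/268435456, P(S=-12)=3108105/268435456, P(S=-10)=6906900/268435456, P(S=-8)=13123110/268435456, P(S=-6)=21474180/268435456, P(S=-4)=30421755/268435456, P(S=-2)=37442160/268435456, P(S=0)=40116600/268435456, P(S=2)=37442160/268435456, P(S=4)=30421755/268435456, P(S=6)=21474180/268435456, P(S=8)=13123110/268435456, P(S=10)=6906900/268435456, P(S=12)=3108105/268435456, P(S=14)=1184040/268435456, P(S=16)=376740/268435456, P(S=18)=98280/268435456, P(S=20)=20475/268435456, P(S=22)=3276/268435456, P(S=24)=378/268435456, P(S=26)=28/268435456, P(S=28)=1/268435456
E[|S_28|] = Σ_m |m|·P(S_28=m) = 1123264800/268435456 = 35102025/8388608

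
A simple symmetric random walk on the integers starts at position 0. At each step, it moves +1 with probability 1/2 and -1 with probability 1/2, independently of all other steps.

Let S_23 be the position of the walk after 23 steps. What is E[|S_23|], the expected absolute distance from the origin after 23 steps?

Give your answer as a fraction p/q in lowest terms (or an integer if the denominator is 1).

S_23 takes values m ≡ 1 (mod 2) with |m| ≤ 23; P(S_23=m) = C(23,(23+m)/2)/2^23.
Total paths: 2^23 = 8388608
Distribution: P(S=-23)=1/8388608, P(S=-21)=23/8388608, P(S=-19)=253/8388608, P(S=-17)=1771/8388608, P(S=-15)=8855/8388608, P(S=-13)=33649/8388608, P(S=-11)=100947/8388608, P(S=-9)=245157/8388608, P(S=-7)=490314/8388608, P(S=-5)=817190/8388608, P(S=-3)=1144066/8388608, P(S=-1)=1352078/8388608, P(S=1)=1352078/8388608, P(S=3)=1144066/8388608, P(S=5)=817190/8388608, P(S=7)=490314/8388608, P(S=9)=245157/8388608, P(S=11)=100947/8388608, P(S=13)=33649/8388608, P(S=15)=8855/8388608, P(S=17)=1771/8388608, P(S=19)=253/8388608, P(S=21)=23/8388608, P(S=23)=1/8388608
E[|S_23|] = Σ_m |m|·P(S_23=m) = 32449872/8388608 = 2028117/524288

Answer: 2028117/524288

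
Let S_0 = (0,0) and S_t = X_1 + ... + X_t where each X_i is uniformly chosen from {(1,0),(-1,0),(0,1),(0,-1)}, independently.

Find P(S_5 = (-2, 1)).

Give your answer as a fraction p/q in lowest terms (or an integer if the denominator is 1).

Answer: 25/512

Derivation:
Let h be the number of horizontal steps (so 5-h are vertical). To end at (-2,1) need (h-2)/2 right-steps and ((5-h)+1)/2 up-steps.
Sum over h with 2 ≤ h ≤ 4, h ≡ 0 (mod 2), 5-h ≡ 1 (mod 2):
h=2: C(5,2)·C(2,0)·C(3,2) = 10·1·3 = 30
h=4: C(5,4)·C(4,1)·C(1,1) = 5·4·1 = 20
Total favorable: 50
Total paths: 4^5 = 1024
P = 50/1024 = 25/512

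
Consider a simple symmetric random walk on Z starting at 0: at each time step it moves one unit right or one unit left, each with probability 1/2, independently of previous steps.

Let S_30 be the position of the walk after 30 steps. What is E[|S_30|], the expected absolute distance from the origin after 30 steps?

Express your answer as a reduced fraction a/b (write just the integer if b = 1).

S_30 takes values m ≡ 0 (mod 2) with |m| ≤ 30; P(S_30=m) = C(30,(30+m)/2)/2^30.
Total paths: 2^30 = 1073741824
Distribution: P(S=-30)=1/1073741824, P(S=-28)=30/1073741824, P(S=-26)=435/1073741824, P(S=-24)=4060/1073741824, P(S=-22)=27405/1073741824, P(S=-20)=142506/1073741824, P(S=-18)=593775/1073741824, P(S=-16)=2035800/1073741824, P(S=-14)=5852925/1073741824, P(S=-12)=14307150/1073741824, P(S=-10)=30045015/1073741824, P(S=-8)=54627300/1073741824, P(S=-6)=86493225/1073741824, P(S=-4)=119759850/1073741824, P(S=-2)=145422675/1073741824, P(S=0)=155117520/1073741824, P(S=2)=145422675/1073741824, P(S=4)=119759850/1073741824, P(S=6)=86493225/1073741824, P(S=8)=54627300/1073741824, P(S=10)=30045015/1073741824, P(S=12)=14307150/1073741824, P(S=14)=5852925/1073741824, P(S=16)=2035800/1073741824, P(S=18)=593775/1073741824, P(S=20)=142506/1073741824, P(S=22)=27405/1073741824, P(S=24)=4060/1073741824, P(S=26)=435/1073741824, P(S=28)=30/1073741824, P(S=30)=1/1073741824
E[|S_30|] = Σ_m |m|·P(S_30=m) = 4653525600/1073741824 = 145422675/33554432

Answer: 145422675/33554432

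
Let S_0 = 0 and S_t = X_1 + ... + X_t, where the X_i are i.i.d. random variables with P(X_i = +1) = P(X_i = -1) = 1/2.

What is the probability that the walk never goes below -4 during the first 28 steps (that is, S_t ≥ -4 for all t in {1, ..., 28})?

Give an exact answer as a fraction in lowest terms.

Answer: 87922215/134217728

Derivation:
Let f(t,s) = #length-t paths at position s with S_1..S_t all ≥ -4.
f(t,s) = f(t-1,s-1) + f(t-1,s+1) for s ≥ -4; f(t,s) = 0 for s < -4.
t=0: f(0,0)=1
t=1: f(1,-1)=1 f(1,1)=1
t=2: f(2,-2)=1 f(2,0)=2 f(2,2)=1
t=3: f(3,-3)=1 f(3,-1)=3 f(3,1)=3 f(3,3)=1
t=4: f(4,-4)=1 f(4,-2)=4 f(4,0)=6 f(4,2)=4 f(4,4)=1
t=5: f(5,-3)=5 f(5,-1)=10 f(5,1)=10 f(5,3)=5 f(5,5)=1
t=6: f(6,-4)=5 f(6,-2)=15 f(6,0)=20 f(6,2)=15 f(6,4)=6 f(6,6)=1
t=7: f(7,-3)=20 f(7,-1)=35 f(7,1)=35 f(7,3)=21 f(7,5)=7 f(7,7)=1
t=8: f(8,-4)=20 f(8,-2)=55 f(8,0)=70 f(8,2)=56 f(8,4)=28 f(8,6)=8 f(8,8)=1
t=9: f(9,-3)=75 f(9,-1)=125 f(9,1)=126 f(9,3)=84 f(9,5)=36 f(9,7)=9 f(9,9)=1
t=10: f(10,-4)=75 f(10,-2)=200 f(10,0)=251 f(10,2)=210 f(10,4)=120 f(10,6)=45 f(10,8)=10 f(10,10)=1
t=11: f(11,-3)=275 f(11,-1)=451 f(11,1)=461 f(11,3)=330 f(11,5)=165 f(11,7)=55 f(11,9)=11 f(11,11)=1
t=12: f(12,-4)=275 f(12,-2)=726 f(12,0)=912 f(12,2)=791 f(12,4)=495 f(12,6)=220 f(12,8)=66 f(12,10)=12 f(12,12)=1
t=13: f(13,-3)=1001 f(13,-1)=1638 f(13,1)=1703 f(13,3)=1286 f(13,5)=715 f(13,7)=286 f(13,9)=78 f(13,11)=13 f(13,13)=1
t=14: f(14,-4)=1001 f(14,-2)=2639 f(14,0)=3341 f(14,2)=2989 f(14,4)=2001 f(14,6)=1001 f(14,8)=364 f(14,10)=91 f(14,12)=14 f(14,14)=1
t=15: f(15,-3)=3640 f(15,-1)=5980 f(15,1)=6330 f(15,3)=4990 f(15,5)=3002 f(15,7)=1365 f(15,9)=455 f(15,11)=105 f(15,13)=15 f(15,15)=1
t=16: f(16,-4)=3640 f(16,-2)=9620 f(16,0)=12310 f(16,2)=11320 f(16,4)=7992 f(16,6)=4367 f(16,8)=1820 f(16,10)=560 f(16,12)=120 f(16,14)=16 f(16,16)=1
t=17: f(17,-3)=13260 f(17,-1)=21930 f(17,1)=23630 f(17,3)=19312 f(17,5)=12359 f(17,7)=6187 f(17,9)=2380 f(17,11)=680 f(17,13)=136 f(17,15)=17 f(17,17)=1
t=18: f(18,-4)=13260 f(18,-2)=35190 f(18,0)=45560 f(18,2)=42942 f(18,4)=31671 f(18,6)=18546 f(18,8)=8567 f(18,10)=3060 f(18,12)=816 f(18,14)=153 f(18,16)=18 f(18,18)=1
t=19: f(19,-3)=48450 f(19,-1)=80750 f(19,1)=88502 f(19,3)=74613 f(19,5)=50217 f(19,7)=27113 f(19,9)=11627 f(19,11)=3876 f(19,13)=969 f(19,15)=171 f(19,17)=19 f(19,19)=1
t=20: f(20,-4)=48450 f(20,-2)=129200 f(20,0)=169252 f(20,2)=163115 f(20,4)=124830 f(20,6)=77330 f(20,8)=38740 f(20,10)=15503 f(20,12)=4845 f(20,14)=1140 f(20,16)=190 f(20,18)=20 f(20,20)=1
t=21: f(21,-3)=177650 f(21,-1)=298452 f(21,1)=332367 f(21,3)=287945 f(21,5)=202160 f(21,7)=116070 f(21,9)=54243 f(21,11)=20348 f(21,13)=5985 f(21,15)=1330 f(21,17)=210 f(21,19)=21 f(21,21)=1
t=22: f(22,-4)=177650 f(22,-2)=476102 f(22,0)=630819 f(22,2)=620312 f(22,4)=490105 f(22,6)=318230 f(22,8)=170313 f(22,10)=74591 f(22,12)=26333 f(22,14)=7315 f(22,16)=1540 f(22,18)=231 f(22,20)=22 f(22,22)=1
t=23: f(23,-3)=653752 f(23,-1)=1106921 f(23,1)=1251131 f(23,3)=1110417 f(23,5)=808335 f(23,7)=488543 f(23,9)=244904 f(23,11)=100924 f(23,13)=33648 f(23,15)=8855 f(23,17)=1771 f(23,19)=253 f(23,21)=23 f(23,23)=1
t=24: f(24,-4)=653752 f(24,-2)=1760673 f(24,0)=2358052 f(24,2)=2361548 f(24,4)=1918752 f(24,6)=1296878 f(24,8)=733447 f(24,10)=345828 f(24,12)=134572 f(24,14)=42503 f(24,16)=10626 f(24,18)=2024 f(24,20)=276 f(24,22)=24 f(24,24)=1
t=25: f(25,-3)=2414425 f(25,-1)=4118725 f(25,1)=4719600 f(25,3)=4280300 f(25,5)=3215630 f(25,7)=2030325 f(25,9)=1079275 f(25,11)=480400 f(25,13)=177075 f(25,15)=53129 f(25,17)=12650 f(25,19)=2300 f(25,21)=300 f(25,23)=25 f(25,25)=1
t=26: f(26,-4)=2414425 f(26,-2)=6533150 f(26,0)=8838325 f(26,2)=8999900 f(26,4)=7495930 f(26,6)=5245955 f(26,8)=3109600 f(26,10)=1559675 f(26,12)=657475 f(26,14)=230204 f(26,16)=65779 f(26,18)=14950 f(26,20)=2600 f(26,22)=325 f(26,24)=26 f(26,26)=1
t=27: f(27,-3)=8947575 f(27,-1)=15371475 f(27,1)=17838225 f(27,3)=16495830 f(27,5)=12741885 f(27,7)=8355555 f(27,9)=4669275 f(27,11)=2217150 f(27,13)=887679 f(27,15)=295983 f(27,17)=80729 f(27,19)=17550 f(27,21)=2925 f(27,23)=351 f(27,25)=27 f(27,27)=1
t=28: f(28,-4)=8947575 f(28,-2)=24319050 f(28,0)=33209700 f(28,2)=34334055 f(28,4)=29237715 f(28,6)=21097440 f(28,8)=13024830 f(28,10)=6886425 f(28,12)=3104829 f(28,14)=1183662 f(28,16)=376712 f(28,18)=98279 f(28,20)=20475 f(28,22)=3276 f(28,24)=378 f(28,26)=28 f(28,28)=1
Σ_s f(28,s) = 175844430
P = 175844430/268435456 = 87922215/134217728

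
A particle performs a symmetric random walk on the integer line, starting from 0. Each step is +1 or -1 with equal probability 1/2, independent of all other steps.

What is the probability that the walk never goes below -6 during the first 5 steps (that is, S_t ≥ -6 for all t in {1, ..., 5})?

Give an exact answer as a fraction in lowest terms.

Let f(t,s) = #length-t paths at position s with S_1..S_t all ≥ -6.
f(t,s) = f(t-1,s-1) + f(t-1,s+1) for s ≥ -6; f(t,s) = 0 for s < -6.
t=0: f(0,0)=1
t=1: f(1,-1)=1 f(1,1)=1
t=2: f(2,-2)=1 f(2,0)=2 f(2,2)=1
t=3: f(3,-3)=1 f(3,-1)=3 f(3,1)=3 f(3,3)=1
t=4: f(4,-4)=1 f(4,-2)=4 f(4,0)=6 f(4,2)=4 f(4,4)=1
t=5: f(5,-5)=1 f(5,-3)=5 f(5,-1)=10 f(5,1)=10 f(5,3)=5 f(5,5)=1
Σ_s f(5,s) = 32
P = 32/32 = 1

Answer: 1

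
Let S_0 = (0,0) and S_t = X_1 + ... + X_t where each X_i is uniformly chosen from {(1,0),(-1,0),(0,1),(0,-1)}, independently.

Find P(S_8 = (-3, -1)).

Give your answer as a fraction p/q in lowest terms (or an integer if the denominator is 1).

Let h be the number of horizontal steps (so 8-h are vertical). To end at (-3,-1) need (h-3)/2 right-steps and ((8-h)-1)/2 up-steps.
Sum over h with 3 ≤ h ≤ 7, h ≡ 1 (mod 2), 8-h ≡ 1 (mod 2):
h=3: C(8,3)·C(3,0)·C(5,2) = 56·1·10 = 560
h=5: C(8,5)·C(5,1)·C(3,1) = 56·5·3 = 840
h=7: C(8,7)·C(7,2)·C(1,0) = 8·21·1 = 168
Total favorable: 1568
Total paths: 4^8 = 65536
P = 1568/65536 = 49/2048

Answer: 49/2048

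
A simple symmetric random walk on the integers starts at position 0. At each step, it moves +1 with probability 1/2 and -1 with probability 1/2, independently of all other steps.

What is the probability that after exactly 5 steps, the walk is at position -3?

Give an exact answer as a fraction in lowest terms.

Answer: 5/32

Derivation:
To reach position -3 after 5 steps: need 1 step of +1 and 4 of -1.
Favorable paths: C(5,1) = 5
Total paths: 2^5 = 32
P = 5/32 = 5/32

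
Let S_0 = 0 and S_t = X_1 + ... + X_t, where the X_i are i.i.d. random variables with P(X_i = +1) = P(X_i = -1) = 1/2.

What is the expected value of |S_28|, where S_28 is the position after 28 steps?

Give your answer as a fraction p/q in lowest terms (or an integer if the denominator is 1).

Answer: 35102025/8388608

Derivation:
S_28 takes values m ≡ 0 (mod 2) with |m| ≤ 28; P(S_28=m) = C(28,(28+m)/2)/2^28.
Total paths: 2^28 = 268435456
Distribution: P(S=-28)=1/268435456, P(S=-26)=28/268435456, P(S=-24)=378/268435456, P(S=-22)=3276/268435456, P(S=-20)=20475/268435456, P(S=-18)=98280/268435456, P(S=-16)=376740/268435456, P(S=-14)=1184040/268435456, P(S=-12)=3108105/268435456, P(S=-10)=6906900/268435456, P(S=-8)=13123110/268435456, P(S=-6)=21474180/268435456, P(S=-4)=30421755/268435456, P(S=-2)=37442160/268435456, P(S=0)=40116600/268435456, P(S=2)=37442160/268435456, P(S=4)=30421755/268435456, P(S=6)=21474180/268435456, P(S=8)=13123110/268435456, P(S=10)=6906900/268435456, P(S=12)=3108105/268435456, P(S=14)=1184040/268435456, P(S=16)=376740/268435456, P(S=18)=98280/268435456, P(S=20)=20475/268435456, P(S=22)=3276/268435456, P(S=24)=378/268435456, P(S=26)=28/268435456, P(S=28)=1/268435456
E[|S_28|] = Σ_m |m|·P(S_28=m) = 1123264800/268435456 = 35102025/8388608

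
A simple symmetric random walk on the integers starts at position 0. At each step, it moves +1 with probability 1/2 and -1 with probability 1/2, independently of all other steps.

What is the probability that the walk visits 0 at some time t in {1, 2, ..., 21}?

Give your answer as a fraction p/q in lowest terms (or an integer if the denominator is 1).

Answer: 215955/262144

Derivation:
Count via complement. Let g(t,s) = #length-t paths at position s with S_1..S_t all ≠ 0.
g(t,s) = g(t-1,s-1) + g(t-1,s+1) for s ≠ 0; g(t,0) = 0.
t=0: g(0,0)=1
t=1: g(1,-1)=1 g(1,1)=1
t=2: g(2,-2)=1 g(2,2)=1
t=3: g(3,-3)=1 g(3,-1)=1 g(3,1)=1 g(3,3)=1
t=4: g(4,-4)=1 g(4,-2)=2 g(4,2)=2 g(4,4)=1
t=5: g(5,-5)=1 g(5,-3)=3 g(5,-1)=2 g(5,1)=2 g(5,3)=3 g(5,5)=1
t=6: g(6,-6)=1 g(6,-4)=4 g(6,-2)=5 g(6,2)=5 g(6,4)=4 g(6,6)=1
t=7: g(7,-7)=1 g(7,-5)=5 g(7,-3)=9 g(7,-1)=5 g(7,1)=5 g(7,3)=9 g(7,5)=5 g(7,7)=1
t=8: g(8,-8)=1 g(8,-6)=6 g(8,-4)=14 g(8,-2)=14 g(8,2)=14 g(8,4)=14 g(8,6)=6 g(8,8)=1
t=9: g(9,-9)=1 g(9,-7)=7 g(9,-5)=20 g(9,-3)=28 g(9,-1)=14 g(9,1)=14 g(9,3)=28 g(9,5)=20 g(9,7)=7 g(9,9)=1
t=10: g(10,-10)=1 g(10,-8)=8 g(10,-6)=27 g(10,-4)=48 g(10,-2)=42 g(10,2)=42 g(10,4)=48 g(10,6)=27 g(10,8)=8 g(10,10)=1
t=11: g(11,-11)=1 g(11,-9)=9 g(11,-7)=35 g(11,-5)=75 g(11,-3)=90 g(11,-1)=42 g(11,1)=42 g(11,3)=90 g(11,5)=75 g(11,7)=35 g(11,9)=9 g(11,11)=1
t=12: g(12,-12)=1 g(12,-10)=10 g(12,-8)=44 g(12,-6)=110 g(12,-4)=165 g(12,-2)=132 g(12,2)=132 g(12,4)=165 g(12,6)=110 g(12,8)=44 g(12,10)=10 g(12,12)=1
t=13: g(13,-13)=1 g(13,-11)=11 g(13,-9)=54 g(13,-7)=154 g(13,-5)=275 g(13,-3)=297 g(13,-1)=132 g(13,1)=132 g(13,3)=297 g(13,5)=275 g(13,7)=154 g(13,9)=54 g(13,11)=11 g(13,13)=1
t=14: g(14,-14)=1 g(14,-12)=12 g(14,-10)=65 g(14,-8)=208 g(14,-6)=429 g(14,-4)=572 g(14,-2)=429 g(14,2)=429 g(14,4)=572 g(14,6)=429 g(14,8)=208 g(14,10)=65 g(14,12)=12 g(14,14)=1
t=15: g(15,-15)=1 g(15,-13)=13 g(15,-11)=77 g(15,-9)=273 g(15,-7)=637 g(15,-5)=1001 g(15,-3)=1001 g(15,-1)=429 g(15,1)=429 g(15,3)=1001 g(15,5)=1001 g(15,7)=637 g(15,9)=273 g(15,11)=77 g(15,13)=13 g(15,15)=1
t=16: g(16,-16)=1 g(16,-14)=14 g(16,-12)=90 g(16,-10)=350 g(16,-8)=910 g(16,-6)=1638 g(16,-4)=2002 g(16,-2)=1430 g(16,2)=1430 g(16,4)=2002 g(16,6)=1638 g(16,8)=910 g(16,10)=350 g(16,12)=90 g(16,14)=14 g(16,16)=1
t=17: g(17,-17)=1 g(17,-15)=15 g(17,-13)=104 g(17,-11)=440 g(17,-9)=1260 g(17,-7)=2548 g(17,-5)=3640 g(17,-3)=3432 g(17,-1)=1430 g(17,1)=1430 g(17,3)=3432 g(17,5)=3640 g(17,7)=2548 g(17,9)=1260 g(17,11)=440 g(17,13)=104 g(17,15)=15 g(17,17)=1
t=18: g(18,-18)=1 g(18,-16)=16 g(18,-14)=119 g(18,-12)=544 g(18,-10)=1700 g(18,-8)=3808 g(18,-6)=6188 g(18,-4)=7072 g(18,-2)=4862 g(18,2)=4862 g(18,4)=7072 g(18,6)=6188 g(18,8)=3808 g(18,10)=1700 g(18,12)=544 g(18,14)=119 g(18,16)=16 g(18,18)=1
t=19: g(19,-19)=1 g(19,-17)=17 g(19,-15)=135 g(19,-13)=663 g(19,-11)=2244 g(19,-9)=5508 g(19,-7)=9996 g(19,-5)=13260 g(19,-3)=11934 g(19,-1)=4862 g(19,1)=4862 g(19,3)=11934 g(19,5)=13260 g(19,7)=9996 g(19,9)=5508 g(19,11)=2244 g(19,13)=663 g(19,15)=135 g(19,17)=17 g(19,19)=1
t=20: g(20,-20)=1 g(20,-18)=18 g(20,-16)=152 g(20,-14)=798 g(20,-12)=2907 g(20,-10)=7752 g(20,-8)=15504 g(20,-6)=23256 g(20,-4)=25194 g(20,-2)=16796 g(20,2)=16796 g(20,4)=25194 g(20,6)=23256 g(20,8)=15504 g(20,10)=7752 g(20,12)=2907 g(20,14)=798 g(20,16)=152 g(20,18)=18 g(20,20)=1
t=21: g(21,-21)=1 g(21,-19)=19 g(21,-17)=170 g(21,-15)=950 g(21,-13)=3705 g(21,-11)=10659 g(21,-9)=23256 g(21,-7)=38760 g(21,-5)=48450 g(21,-3)=41990 g(21,-1)=16796 g(21,1)=16796 g(21,3)=41990 g(21,5)=48450 g(21,7)=38760 g(21,9)=23256 g(21,11)=10659 g(21,13)=3705 g(21,15)=950 g(21,17)=170 g(21,19)=19 g(21,21)=1
Paths never hitting 0: Σ_s g(21,s) = 369512
Paths hitting 0: 2^21 - 369512 = 1727640
P = 1727640/2097152 = 215955/262144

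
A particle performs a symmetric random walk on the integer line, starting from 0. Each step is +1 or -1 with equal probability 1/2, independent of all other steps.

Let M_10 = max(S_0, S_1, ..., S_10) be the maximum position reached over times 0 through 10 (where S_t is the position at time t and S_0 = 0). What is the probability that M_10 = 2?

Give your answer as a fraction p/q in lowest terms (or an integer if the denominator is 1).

Answer: 105/512

Derivation:
Let M_10 = max(S_0,...,S_10). Use the reflection principle: for j ≥ 1, #{paths with M_10 ≥ j} = #{S_10 ≥ j} + #{S_10 ≥ j+1}.
By reflection, #{M_10 ≥ 2} = #{S_10 ≥ 2} + #{S_10 ≥ 3} = 386 + 176 = 562.
#{M_10 ≥ 3} = #{S_10 ≥ 3} + #{S_10 ≥ 4} = 176 + 176 = 352.
#{M_10 = 2} = 562 - 352 = 210.
P(M_10 = 2) = 210/1024 = 105/512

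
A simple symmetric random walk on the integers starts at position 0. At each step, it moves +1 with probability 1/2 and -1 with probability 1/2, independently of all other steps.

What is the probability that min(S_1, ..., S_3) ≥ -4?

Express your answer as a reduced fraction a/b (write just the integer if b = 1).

Answer: 1

Derivation:
Let f(t,s) = #length-t paths at position s with S_1..S_t all ≥ -4.
f(t,s) = f(t-1,s-1) + f(t-1,s+1) for s ≥ -4; f(t,s) = 0 for s < -4.
t=0: f(0,0)=1
t=1: f(1,-1)=1 f(1,1)=1
t=2: f(2,-2)=1 f(2,0)=2 f(2,2)=1
t=3: f(3,-3)=1 f(3,-1)=3 f(3,1)=3 f(3,3)=1
Σ_s f(3,s) = 8
P = 8/8 = 1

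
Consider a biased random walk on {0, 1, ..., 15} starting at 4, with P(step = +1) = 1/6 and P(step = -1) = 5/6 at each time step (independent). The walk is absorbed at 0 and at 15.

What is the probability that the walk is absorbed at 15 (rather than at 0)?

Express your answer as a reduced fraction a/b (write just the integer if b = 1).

Biased walk: p = 1/6, q = 5/6, r = q/p = 5
Gambler's ruin: P(hit 15 before 0 | start at 4) = (1 - r^a)/(1 - r^N)
r^4 = 625; r^15 = 30517578125
P = (1 - 625) / (1 - 30517578125) = -624 / -30517578124 = 156/7629394531

Answer: 156/7629394531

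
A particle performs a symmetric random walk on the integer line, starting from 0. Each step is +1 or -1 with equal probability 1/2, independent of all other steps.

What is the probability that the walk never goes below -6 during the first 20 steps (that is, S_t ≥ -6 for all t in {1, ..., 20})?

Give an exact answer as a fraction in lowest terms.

Let f(t,s) = #length-t paths at position s with S_1..S_t all ≥ -6.
f(t,s) = f(t-1,s-1) + f(t-1,s+1) for s ≥ -6; f(t,s) = 0 for s < -6.
t=0: f(0,0)=1
t=1: f(1,-1)=1 f(1,1)=1
t=2: f(2,-2)=1 f(2,0)=2 f(2,2)=1
t=3: f(3,-3)=1 f(3,-1)=3 f(3,1)=3 f(3,3)=1
t=4: f(4,-4)=1 f(4,-2)=4 f(4,0)=6 f(4,2)=4 f(4,4)=1
t=5: f(5,-5)=1 f(5,-3)=5 f(5,-1)=10 f(5,1)=10 f(5,3)=5 f(5,5)=1
t=6: f(6,-6)=1 f(6,-4)=6 f(6,-2)=15 f(6,0)=20 f(6,2)=15 f(6,4)=6 f(6,6)=1
t=7: f(7,-5)=7 f(7,-3)=21 f(7,-1)=35 f(7,1)=35 f(7,3)=21 f(7,5)=7 f(7,7)=1
t=8: f(8,-6)=7 f(8,-4)=28 f(8,-2)=56 f(8,0)=70 f(8,2)=56 f(8,4)=28 f(8,6)=8 f(8,8)=1
t=9: f(9,-5)=35 f(9,-3)=84 f(9,-1)=126 f(9,1)=126 f(9,3)=84 f(9,5)=36 f(9,7)=9 f(9,9)=1
t=10: f(10,-6)=35 f(10,-4)=119 f(10,-2)=210 f(10,0)=252 f(10,2)=210 f(10,4)=120 f(10,6)=45 f(10,8)=10 f(10,10)=1
t=11: f(11,-5)=154 f(11,-3)=329 f(11,-1)=462 f(11,1)=462 f(11,3)=330 f(11,5)=165 f(11,7)=55 f(11,9)=11 f(11,11)=1
t=12: f(12,-6)=154 f(12,-4)=483 f(12,-2)=791 f(12,0)=924 f(12,2)=792 f(12,4)=495 f(12,6)=220 f(12,8)=66 f(12,10)=12 f(12,12)=1
t=13: f(13,-5)=637 f(13,-3)=1274 f(13,-1)=1715 f(13,1)=1716 f(13,3)=1287 f(13,5)=715 f(13,7)=286 f(13,9)=78 f(13,11)=13 f(13,13)=1
t=14: f(14,-6)=637 f(14,-4)=1911 f(14,-2)=2989 f(14,0)=3431 f(14,2)=3003 f(14,4)=2002 f(14,6)=1001 f(14,8)=364 f(14,10)=91 f(14,12)=14 f(14,14)=1
t=15: f(15,-5)=2548 f(15,-3)=4900 f(15,-1)=6420 f(15,1)=6434 f(15,3)=5005 f(15,5)=3003 f(15,7)=1365 f(15,9)=455 f(15,11)=105 f(15,13)=15 f(15,15)=1
t=16: f(16,-6)=2548 f(16,-4)=7448 f(16,-2)=11320 f(16,0)=12854 f(16,2)=11439 f(16,4)=8008 f(16,6)=4368 f(16,8)=1820 f(16,10)=560 f(16,12)=120 f(16,14)=16 f(16,16)=1
t=17: f(17,-5)=9996 f(17,-3)=18768 f(17,-1)=24174 f(17,1)=24293 f(17,3)=19447 f(17,5)=12376 f(17,7)=6188 f(17,9)=2380 f(17,11)=680 f(17,13)=136 f(17,15)=17 f(17,17)=1
t=18: f(18,-6)=9996 f(18,-4)=28764 f(18,-2)=42942 f(18,0)=48467 f(18,2)=43740 f(18,4)=31823 f(18,6)=18564 f(18,8)=8568 f(18,10)=3060 f(18,12)=816 f(18,14)=153 f(18,16)=18 f(18,18)=1
t=19: f(19,-5)=38760 f(19,-3)=71706 f(19,-1)=91409 f(19,1)=92207 f(19,3)=75563 f(19,5)=50387 f(19,7)=27132 f(19,9)=11628 f(19,11)=3876 f(19,13)=969 f(19,15)=171 f(19,17)=19 f(19,19)=1
t=20: f(20,-6)=38760 f(20,-4)=110466 f(20,-2)=163115 f(20,0)=183616 f(20,2)=167770 f(20,4)=125950 f(20,6)=77519 f(20,8)=38760 f(20,10)=15504 f(20,12)=4845 f(20,14)=1140 f(20,16)=190 f(20,18)=20 f(20,20)=1
Σ_s f(20,s) = 927656
P = 927656/1048576 = 115957/131072

Answer: 115957/131072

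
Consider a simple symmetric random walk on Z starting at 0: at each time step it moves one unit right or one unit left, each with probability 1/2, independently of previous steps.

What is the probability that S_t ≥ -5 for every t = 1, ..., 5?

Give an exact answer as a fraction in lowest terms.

Answer: 1

Derivation:
Let f(t,s) = #length-t paths at position s with S_1..S_t all ≥ -5.
f(t,s) = f(t-1,s-1) + f(t-1,s+1) for s ≥ -5; f(t,s) = 0 for s < -5.
t=0: f(0,0)=1
t=1: f(1,-1)=1 f(1,1)=1
t=2: f(2,-2)=1 f(2,0)=2 f(2,2)=1
t=3: f(3,-3)=1 f(3,-1)=3 f(3,1)=3 f(3,3)=1
t=4: f(4,-4)=1 f(4,-2)=4 f(4,0)=6 f(4,2)=4 f(4,4)=1
t=5: f(5,-5)=1 f(5,-3)=5 f(5,-1)=10 f(5,1)=10 f(5,3)=5 f(5,5)=1
Σ_s f(5,s) = 32
P = 32/32 = 1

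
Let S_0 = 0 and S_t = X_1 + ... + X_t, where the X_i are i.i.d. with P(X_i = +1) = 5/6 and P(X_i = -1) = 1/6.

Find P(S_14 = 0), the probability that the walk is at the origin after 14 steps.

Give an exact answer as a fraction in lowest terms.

To be at 0 after 14 steps: need exactly 7 steps of +1 and 7 of -1.
Number of such sequences: C(14,7) = 3432
Each has probability (5/6)^7 · (1/6)^7 = 78125/78364164096
P = 3432 · 78125/78364164096 = 11171875/3265173504

Answer: 11171875/3265173504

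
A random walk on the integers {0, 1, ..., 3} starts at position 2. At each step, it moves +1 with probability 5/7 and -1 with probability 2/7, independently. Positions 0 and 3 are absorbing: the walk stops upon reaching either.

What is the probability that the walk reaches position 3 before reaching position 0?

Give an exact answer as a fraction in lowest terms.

Answer: 35/39

Derivation:
Biased walk: p = 5/7, q = 2/7, r = q/p = 2/5
Gambler's ruin: P(hit 3 before 0 | start at 2) = (1 - r^a)/(1 - r^N)
r^2 = 4/25; r^3 = 8/125
P = (1 - 4/25) / (1 - 8/125) = 21/25 / 117/125 = 35/39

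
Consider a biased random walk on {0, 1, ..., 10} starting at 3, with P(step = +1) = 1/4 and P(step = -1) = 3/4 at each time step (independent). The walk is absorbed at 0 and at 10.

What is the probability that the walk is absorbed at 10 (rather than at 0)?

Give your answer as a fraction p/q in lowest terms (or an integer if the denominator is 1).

Biased walk: p = 1/4, q = 3/4, r = q/p = 3
Gambler's ruin: P(hit 10 before 0 | start at 3) = (1 - r^a)/(1 - r^N)
r^3 = 27; r^10 = 59049
P = (1 - 27) / (1 - 59049) = -26 / -59048 = 13/29524

Answer: 13/29524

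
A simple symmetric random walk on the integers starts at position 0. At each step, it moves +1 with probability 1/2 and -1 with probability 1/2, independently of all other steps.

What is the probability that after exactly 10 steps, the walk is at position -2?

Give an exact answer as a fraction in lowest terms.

To reach position -2 after 10 steps: need 4 steps of +1 and 6 of -1.
Favorable paths: C(10,4) = 210
Total paths: 2^10 = 1024
P = 210/1024 = 105/512

Answer: 105/512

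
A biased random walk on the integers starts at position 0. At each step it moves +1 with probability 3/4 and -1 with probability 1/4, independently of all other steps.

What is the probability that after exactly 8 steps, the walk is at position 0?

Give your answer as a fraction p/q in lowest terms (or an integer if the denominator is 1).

To be at 0 after 8 steps: need exactly 4 steps of +1 and 4 of -1.
Number of such sequences: C(8,4) = 70
Each has probability (3/4)^4 · (1/4)^4 = 81/65536
P = 70 · 81/65536 = 2835/32768

Answer: 2835/32768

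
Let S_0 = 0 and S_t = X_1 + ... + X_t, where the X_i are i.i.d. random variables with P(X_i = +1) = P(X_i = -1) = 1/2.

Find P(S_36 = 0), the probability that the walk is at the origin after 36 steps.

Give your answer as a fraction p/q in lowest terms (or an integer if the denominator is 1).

Answer: 2268783825/17179869184

Derivation:
To return to 0 after 36 steps: need exactly 18 steps of +1 and 18 of -1.
Favorable paths: C(36,18) = 9075135300
Total paths: 2^36 = 68719476736
P = 9075135300/68719476736 = 2268783825/17179869184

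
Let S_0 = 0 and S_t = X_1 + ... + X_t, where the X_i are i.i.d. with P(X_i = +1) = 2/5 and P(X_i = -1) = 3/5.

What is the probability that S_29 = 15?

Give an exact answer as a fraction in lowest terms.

To reach position 15 after 29 steps: need 22 steps of +1 and 7 steps of -1.
Number of such sequences: C(29,22) = 1560780
Each has probability (2/5)^22 · (3/5)^7 = 9172942848/186264514923095703125
P = 1560780 · 9172942848/186264514923095703125 = 2863389147660288/37252902984619140625

Answer: 2863389147660288/37252902984619140625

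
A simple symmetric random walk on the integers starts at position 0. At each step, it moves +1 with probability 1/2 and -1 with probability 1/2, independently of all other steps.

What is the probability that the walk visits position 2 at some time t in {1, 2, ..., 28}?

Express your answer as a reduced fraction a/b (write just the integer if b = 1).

Answer: 23859587/33554432

Derivation:
Count via complement. Let g(t,s) = #length-t paths at position s with S_1..S_t all ≠ 2.
g(t,s) = g(t-1,s-1) + g(t-1,s+1) for s ≠ 2; g(t,2) = 0.
t=0: g(0,0)=1
t=1: g(1,-1)=1 g(1,1)=1
t=2: g(2,-2)=1 g(2,0)=2
t=3: g(3,-3)=1 g(3,-1)=3 g(3,1)=2
t=4: g(4,-4)=1 g(4,-2)=4 g(4,0)=5
t=5: g(5,-5)=1 g(5,-3)=5 g(5,-1)=9 g(5,1)=5
t=6: g(6,-6)=1 g(6,-4)=6 g(6,-2)=14 g(6,0)=14
t=7: g(7,-7)=1 g(7,-5)=7 g(7,-3)=20 g(7,-1)=28 g(7,1)=14
t=8: g(8,-8)=1 g(8,-6)=8 g(8,-4)=27 g(8,-2)=48 g(8,0)=42
t=9: g(9,-9)=1 g(9,-7)=9 g(9,-5)=35 g(9,-3)=75 g(9,-1)=90 g(9,1)=42
t=10: g(10,-10)=1 g(10,-8)=10 g(10,-6)=44 g(10,-4)=110 g(10,-2)=165 g(10,0)=132
t=11: g(11,-11)=1 g(11,-9)=11 g(11,-7)=54 g(11,-5)=154 g(11,-3)=275 g(11,-1)=297 g(11,1)=132
t=12: g(12,-12)=1 g(12,-10)=12 g(12,-8)=65 g(12,-6)=208 g(12,-4)=429 g(12,-2)=572 g(12,0)=429
t=13: g(13,-13)=1 g(13,-11)=13 g(13,-9)=77 g(13,-7)=273 g(13,-5)=637 g(13,-3)=1001 g(13,-1)=1001 g(13,1)=429
t=14: g(14,-14)=1 g(14,-12)=14 g(14,-10)=90 g(14,-8)=350 g(14,-6)=910 g(14,-4)=1638 g(14,-2)=2002 g(14,0)=1430
t=15: g(15,-15)=1 g(15,-13)=15 g(15,-11)=104 g(15,-9)=440 g(15,-7)=1260 g(15,-5)=2548 g(15,-3)=3640 g(15,-1)=3432 g(15,1)=1430
t=16: g(16,-16)=1 g(16,-14)=16 g(16,-12)=119 g(16,-10)=544 g(16,-8)=1700 g(16,-6)=3808 g(16,-4)=6188 g(16,-2)=7072 g(16,0)=4862
t=17: g(17,-17)=1 g(17,-15)=17 g(17,-13)=135 g(17,-11)=663 g(17,-9)=2244 g(17,-7)=5508 g(17,-5)=9996 g(17,-3)=13260 g(17,-1)=11934 g(17,1)=4862
t=18: g(18,-18)=1 g(18,-16)=18 g(18,-14)=152 g(18,-12)=798 g(18,-10)=2907 g(18,-8)=7752 g(18,-6)=15504 g(18,-4)=23256 g(18,-2)=25194 g(18,0)=16796
t=19: g(19,-19)=1 g(19,-17)=19 g(19,-15)=170 g(19,-13)=950 g(19,-11)=3705 g(19,-9)=10659 g(19,-7)=23256 g(19,-5)=38760 g(19,-3)=48450 g(19,-1)=41990 g(19,1)=16796
t=20: g(20,-20)=1 g(20,-18)=20 g(20,-16)=189 g(20,-14)=1120 g(20,-12)=4655 g(20,-10)=14364 g(20,-8)=33915 g(20,-6)=62016 g(20,-4)=87210 g(20,-2)=90440 g(20,0)=58786
t=21: g(21,-21)=1 g(21,-19)=21 g(21,-17)=209 g(21,-15)=1309 g(21,-13)=5775 g(21,-11)=19019 g(21,-9)=48279 g(21,-7)=95931 g(21,-5)=149226 g(21,-3)=177650 g(21,-1)=149226 g(21,1)=58786
t=22: g(22,-22)=1 g(22,-20)=22 g(22,-18)=230 g(22,-16)=1518 g(22,-14)=7084 g(22,-12)=24794 g(22,-10)=67298 g(22,-8)=144210 g(22,-6)=245157 g(22,-4)=326876 g(22,-2)=326876 g(22,0)=208012
t=23: g(23,-23)=1 g(23,-21)=23 g(23,-19)=252 g(23,-17)=1748 g(23,-15)=8602 g(23,-13)=31878 g(23,-11)=92092 g(23,-9)=211508 g(23,-7)=389367 g(23,-5)=572033 g(23,-3)=653752 g(23,-1)=534888 g(23,1)=208012
t=24: g(24,-24)=1 g(24,-22)=24 g(24,-20)=275 g(24,-18)=2000 g(24,-16)=10350 g(24,-14)=40480 g(24,-12)=123970 g(24,-10)=303600 g(24,-8)=600875 g(24,-6)=961400 g(24,-4)=1225785 g(24,-2)=1188640 g(24,0)=742900
t=25: g(25,-25)=1 g(25,-23)=25 g(25,-21)=299 g(25,-19)=2275 g(25,-17)=12350 g(25,-15)=50830 g(25,-13)=164450 g(25,-11)=427570 g(25,-9)=904475 g(25,-7)=1562275 g(25,-5)=2187185 g(25,-3)=2414425 g(25,-1)=1931540 g(25,1)=742900
t=26: g(26,-26)=1 g(26,-24)=26 g(26,-22)=324 g(26,-20)=2574 g(26,-18)=14625 g(26,-16)=63180 g(26,-14)=215280 g(26,-12)=592020 g(26,-10)=1332045 g(26,-8)=2466750 g(26,-6)=3749460 g(26,-4)=4601610 g(26,-2)=4345965 g(26,0)=2674440
t=27: g(27,-27)=1 g(27,-25)=27 g(27,-23)=350 g(27,-21)=2898 g(27,-19)=17199 g(27,-17)=77805 g(27,-15)=278460 g(27,-13)=807300 g(27,-11)=1924065 g(27,-9)=3798795 g(27,-7)=6216210 g(27,-5)=8351070 g(27,-3)=8947575 g(27,-1)=7020405 g(27,1)=2674440
t=28: g(28,-28)=1 g(28,-26)=28 g(28,-24)=377 g(28,-22)=3248 g(28,-20)=20097 g(28,-18)=95004 g(28,-16)=356265 g(28,-14)=1085760 g(28,-12)=2731365 g(28,-10)=5722860 g(28,-8)=10015005 g(28,-6)=14567280 g(28,-4)=17298645 g(28,-2)=15967980 g(28,0)=9694845
Paths never hitting 2: Σ_s g(28,s) = 77558760
Paths hitting 2: 2^28 - 77558760 = 190876696
P = 190876696/268435456 = 23859587/33554432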